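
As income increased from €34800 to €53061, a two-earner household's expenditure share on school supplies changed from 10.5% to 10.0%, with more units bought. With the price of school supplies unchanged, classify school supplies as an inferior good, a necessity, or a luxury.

Quantity rises but the budget share falls as income rises, so 0 < η < 1.

necessity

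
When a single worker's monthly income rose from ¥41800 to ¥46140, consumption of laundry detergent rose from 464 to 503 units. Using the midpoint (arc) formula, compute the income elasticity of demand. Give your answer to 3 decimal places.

0.817

ΔQ = 503 − 464 = 39; midpoint Q̄ = (464 + 503)/2 = 483.5.
ΔI = 46140 − 41800 = 4340; midpoint Ī = (41800 + 46140)/2 = 43970.
η = (ΔQ/Q̄) ÷ (ΔI/Ī) = (39/483.5) ÷ (4340/43970) = 0.817.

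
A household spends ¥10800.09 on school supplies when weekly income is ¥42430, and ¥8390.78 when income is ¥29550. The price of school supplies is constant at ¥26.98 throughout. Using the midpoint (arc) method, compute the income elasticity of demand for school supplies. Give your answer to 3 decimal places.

0.702

With a constant price, Q₁ = 10800.09/26.98 = 400.300 and Q₂ = 8390.78/26.98 = 311.000 (equivalently, work directly with expenditure since P cancels).
Midpoint %ΔQ = (8390.78 − 10800.09)/9595.44 = -0.25109; midpoint %ΔI = (29550 − 42430)/35990 = -0.35788.
η = -0.25109 / -0.35788 = 0.702.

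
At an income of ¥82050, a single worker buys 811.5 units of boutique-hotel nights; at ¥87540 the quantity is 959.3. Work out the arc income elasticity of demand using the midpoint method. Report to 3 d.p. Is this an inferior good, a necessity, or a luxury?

ΔQ = 959.3 − 811.5 = 147.8; midpoint Q̄ = (811.5 + 959.3)/2 = 885.4.
ΔI = 87540 − 82050 = 5490; midpoint Ī = (82050 + 87540)/2 = 84795.
η = (ΔQ/Q̄) ÷ (ΔI/Ī) = (147.8/885.4) ÷ (5490/84795) = 2.578.
η > 1 ⇒ luxury.

2.578 (luxury)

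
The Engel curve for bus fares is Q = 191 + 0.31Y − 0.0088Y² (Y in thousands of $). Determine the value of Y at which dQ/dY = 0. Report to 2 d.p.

17.61

dQ/dY = 0.31 − 0.0176Y.
The good is inferior where dQ/dY < 0. Setting dQ/dY = 0 gives Y = 0.31 / 0.0176 = 17.61.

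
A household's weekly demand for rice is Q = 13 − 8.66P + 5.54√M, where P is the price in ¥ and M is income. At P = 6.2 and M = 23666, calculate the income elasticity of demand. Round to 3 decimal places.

0.525

At P = 6.2, M = 23666: Q = 811.568.
Holding P constant, ∂Q/∂M = 5.54/(2√M) = 0.018006.
η_M = (∂Q/∂M)·(M/Q) = 0.018006 × (23666/811.568) = 0.525.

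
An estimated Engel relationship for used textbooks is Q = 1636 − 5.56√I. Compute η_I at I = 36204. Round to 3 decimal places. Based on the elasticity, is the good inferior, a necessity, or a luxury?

At I = 36204: Q = 578.079.
dQ/dI = -5.56/(2√I) = -0.0146105 at this income.
η = (dQ/dI)·(I/Q) = -0.0146105 × (36204/578.079) = -0.915.
Since η < 0, the good is an inferior good.

-0.915 (inferior good)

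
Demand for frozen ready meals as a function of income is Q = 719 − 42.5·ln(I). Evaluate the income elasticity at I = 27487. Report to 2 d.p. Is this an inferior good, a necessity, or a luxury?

-0.15 (inferior good)

At I = 27487: Q = 284.588.
dQ/dI = -42.5/I = -0.00154619 at this income.
η = (dQ/dI)·(I/Q) = -0.00154619 × (27487/284.588) = -0.15.
Since η < 0, the good is an inferior good.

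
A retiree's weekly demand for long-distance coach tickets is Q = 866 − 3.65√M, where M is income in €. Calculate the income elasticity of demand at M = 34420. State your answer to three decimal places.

-1.793

At M = 34420: Q = 188.829.
dQ/dM = -3.65/(2√M) = -0.00983688 at this income.
η = (dQ/dM)·(M/Q) = -0.00983688 × (34420/188.829) = -1.793.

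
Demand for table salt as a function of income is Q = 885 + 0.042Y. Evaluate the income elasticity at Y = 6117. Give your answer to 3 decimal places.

At Y = 6117: Q = 1141.914.
dQ/dY = 0.042.
η = (dQ/dY)·(Y/Q) = 0.042 × (6117/1141.914) = 0.225.

0.225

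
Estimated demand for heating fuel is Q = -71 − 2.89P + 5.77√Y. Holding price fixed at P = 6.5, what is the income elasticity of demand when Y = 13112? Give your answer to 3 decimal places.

0.579

At P = 6.5, Y = 13112: Q = 570.924.
Holding P constant, ∂Q/∂Y = 5.77/(2√Y) = 0.0251948.
η_Y = (∂Q/∂Y)·(Y/Q) = 0.0251948 × (13112/570.924) = 0.579.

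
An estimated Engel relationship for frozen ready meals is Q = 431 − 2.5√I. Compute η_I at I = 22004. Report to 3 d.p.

At I = 22004: Q = 60.156.
dQ/dI = -2.5/(2√I) = -0.00842673 at this income.
η = (dQ/dI)·(I/Q) = -0.00842673 × (22004/60.156) = -3.082.

-3.082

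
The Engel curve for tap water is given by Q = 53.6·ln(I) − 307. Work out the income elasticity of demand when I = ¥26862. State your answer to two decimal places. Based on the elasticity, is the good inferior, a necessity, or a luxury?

0.22 (necessity)

At I = 26862: Q = 239.638.
dQ/dI = 53.6/I = 0.00199538 at this income.
η = (dQ/dI)·(I/Q) = 0.00199538 × (26862/239.638) = 0.22.
Since 0 < η < 1, the good is a necessity.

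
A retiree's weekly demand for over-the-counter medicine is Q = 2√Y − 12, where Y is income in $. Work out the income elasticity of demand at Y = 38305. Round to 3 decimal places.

0.516

At Y = 38305: Q = 379.433.
dQ/dY = 2/(2√Y) = 0.00510943 at this income.
η = (dQ/dY)·(Y/Q) = 0.00510943 × (38305/379.433) = 0.516.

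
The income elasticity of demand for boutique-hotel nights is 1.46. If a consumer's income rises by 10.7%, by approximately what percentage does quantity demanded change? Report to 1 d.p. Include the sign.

15.6%

%ΔQ ≈ η × %ΔI = 1.46 × 10.7% = 15.6%.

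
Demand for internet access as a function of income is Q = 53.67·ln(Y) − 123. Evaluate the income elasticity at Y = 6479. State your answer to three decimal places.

0.154

At Y = 6479: Q = 348.025.
dQ/dY = 53.67/Y = 0.00828369 at this income.
η = (dQ/dY)·(Y/Q) = 0.00828369 × (6479/348.025) = 0.154.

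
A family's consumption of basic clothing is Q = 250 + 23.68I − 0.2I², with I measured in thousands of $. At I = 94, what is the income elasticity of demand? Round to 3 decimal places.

At I = 94: Q = 708.7200.
dQ/dI = 23.68 − 0.4I = -13.92000.
η = (dQ/dI)·(I/Q) = -13.92000 × (94/708.7200) = -1.846.

-1.846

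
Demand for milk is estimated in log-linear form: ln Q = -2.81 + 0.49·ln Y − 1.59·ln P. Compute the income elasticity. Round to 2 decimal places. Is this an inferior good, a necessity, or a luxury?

In a log-linear demand, the coefficient on ln Y is the income elasticity.
So η = 0.49.
0 < η < 1 ⇒ necessity.

0.49 (necessity)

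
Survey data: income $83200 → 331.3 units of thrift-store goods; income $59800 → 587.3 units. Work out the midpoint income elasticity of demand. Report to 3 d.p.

ΔQ = 587.3 − 331.3 = 256; midpoint Q̄ = (331.3 + 587.3)/2 = 459.3.
ΔI = 59800 − 83200 = -23400; midpoint Ī = (83200 + 59800)/2 = 71500.
η = (ΔQ/Q̄) ÷ (ΔI/Ī) = (256/459.3) ÷ (-23400/71500) = -1.703.

-1.703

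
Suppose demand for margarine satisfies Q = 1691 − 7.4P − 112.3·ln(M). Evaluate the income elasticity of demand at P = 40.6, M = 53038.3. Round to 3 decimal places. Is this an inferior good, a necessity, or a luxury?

-0.665 (inferior good)

At P = 40.6, M = 53038.3: Q = 168.874.
Holding P constant, ∂Q/∂M = -112.3/M = -0.00211734.
η_M = (∂Q/∂M)·(M/Q) = -0.00211734 × (53038.3/168.874) = -0.665.
Since η < 0, this is an inferior good.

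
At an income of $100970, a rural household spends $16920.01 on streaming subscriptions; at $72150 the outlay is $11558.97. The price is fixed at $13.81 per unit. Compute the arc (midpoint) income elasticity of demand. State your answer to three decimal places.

With a constant price, Q₁ = 16920.01/13.81 = 1225.200 and Q₂ = 11558.97/13.81 = 837.000 (equivalently, work directly with expenditure since P cancels).
Midpoint %ΔQ = (11558.97 − 16920.01)/14239.49 = -0.37649; midpoint %ΔI = (72150 − 100970)/86560 = -0.33295.
η = -0.37649 / -0.33295 = 1.131.

1.131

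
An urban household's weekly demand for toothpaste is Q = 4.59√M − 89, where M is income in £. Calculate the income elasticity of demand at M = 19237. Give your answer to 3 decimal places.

At M = 19237: Q = 547.622.
dQ/dM = 4.59/(2√M) = 0.0165468 at this income.
η = (dQ/dM)·(M/Q) = 0.0165468 × (19237/547.622) = 0.581.

0.581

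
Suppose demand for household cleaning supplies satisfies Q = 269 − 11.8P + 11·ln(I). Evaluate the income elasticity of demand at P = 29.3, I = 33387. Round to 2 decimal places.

0.29

At P = 29.3, I = 33387: Q = 37.835.
Holding P constant, ∂Q/∂I = 11/I = 0.00032947.
η_I = (∂Q/∂I)·(I/Q) = 0.00032947 × (33387/37.835) = 0.29.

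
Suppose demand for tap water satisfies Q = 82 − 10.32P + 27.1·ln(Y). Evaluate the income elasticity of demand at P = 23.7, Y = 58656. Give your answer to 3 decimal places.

At P = 23.7, Y = 58656: Q = 134.959.
Holding P constant, ∂Q/∂Y = 27.1/Y = 0.000462016.
η_Y = (∂Q/∂Y)·(Y/Q) = 0.000462016 × (58656/134.959) = 0.201.

0.201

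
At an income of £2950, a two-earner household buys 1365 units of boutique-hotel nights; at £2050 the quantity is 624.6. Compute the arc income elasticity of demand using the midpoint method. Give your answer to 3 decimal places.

2.067

ΔQ = 624.6 − 1365 = -740.4; midpoint Q̄ = (1365 + 624.6)/2 = 994.8.
ΔI = 2050 − 2950 = -900; midpoint Ī = (2950 + 2050)/2 = 2500.
η = (ΔQ/Q̄) ÷ (ΔI/Ī) = (-740.4/994.8) ÷ (-900/2500) = 2.067.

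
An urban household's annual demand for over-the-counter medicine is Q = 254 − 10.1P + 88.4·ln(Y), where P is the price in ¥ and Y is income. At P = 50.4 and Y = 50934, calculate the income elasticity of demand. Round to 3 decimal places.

At P = 50.4, Y = 50934: Q = 703.064.
Holding P constant, ∂Q/∂Y = 88.4/Y = 0.00173558.
η_Y = (∂Q/∂Y)·(Y/Q) = 0.00173558 × (50934/703.064) = 0.126.

0.126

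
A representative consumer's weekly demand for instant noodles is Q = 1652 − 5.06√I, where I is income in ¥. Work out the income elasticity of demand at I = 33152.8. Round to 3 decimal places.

-0.630

At I = 33152.8: Q = 730.680.
dQ/dI = -5.06/(2√I) = -0.0138951 at this income.
η = (dQ/dI)·(I/Q) = -0.0138951 × (33152.8/730.680) = -0.630.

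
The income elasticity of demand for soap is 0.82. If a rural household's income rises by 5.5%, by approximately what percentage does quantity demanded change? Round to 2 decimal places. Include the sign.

%ΔQ ≈ η × %ΔI = 0.82 × 5.5% = 4.51%.

4.51%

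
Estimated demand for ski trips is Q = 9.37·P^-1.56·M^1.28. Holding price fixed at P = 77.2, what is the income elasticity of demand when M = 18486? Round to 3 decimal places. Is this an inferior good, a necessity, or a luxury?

For a multiplicative demand Q = A·P^α·M^β, the income elasticity is β everywhere.
Here β = 1.28, so η = 1.280.
Since η > 1, this is a luxury.

1.280 (luxury)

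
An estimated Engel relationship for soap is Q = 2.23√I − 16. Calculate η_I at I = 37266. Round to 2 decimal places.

At I = 37266: Q = 414.488.
dQ/dI = 2.23/(2√I) = 0.00577588 at this income.
η = (dQ/dI)·(I/Q) = 0.00577588 × (37266/414.488) = 0.52.

0.52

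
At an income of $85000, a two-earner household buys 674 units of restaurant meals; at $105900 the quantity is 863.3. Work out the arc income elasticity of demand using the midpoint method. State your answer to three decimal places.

ΔQ = 863.3 − 674 = 189.3; midpoint Q̄ = (674 + 863.3)/2 = 768.65.
ΔI = 105900 − 85000 = 20900; midpoint Ī = (85000 + 105900)/2 = 95450.
η = (ΔQ/Q̄) ÷ (ΔI/Ī) = (189.3/768.65) ÷ (20900/95450) = 1.125.

1.125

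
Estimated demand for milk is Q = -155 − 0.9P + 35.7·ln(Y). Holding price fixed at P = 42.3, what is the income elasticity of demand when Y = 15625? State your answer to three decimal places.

At P = 42.3, Y = 15625: Q = 151.672.
Holding P constant, ∂Q/∂Y = 35.7/Y = 0.0022848.
η_Y = (∂Q/∂Y)·(Y/Q) = 0.0022848 × (15625/151.672) = 0.235.

0.235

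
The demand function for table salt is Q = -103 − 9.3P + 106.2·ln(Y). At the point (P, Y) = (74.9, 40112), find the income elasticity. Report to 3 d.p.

At P = 74.9, Y = 40112: Q = 326.090.
Holding P constant, ∂Q/∂Y = 106.2/Y = 0.00264759.
η_Y = (∂Q/∂Y)·(Y/Q) = 0.00264759 × (40112/326.090) = 0.326.

0.326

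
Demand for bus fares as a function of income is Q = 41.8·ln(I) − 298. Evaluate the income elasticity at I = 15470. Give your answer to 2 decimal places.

At I = 15470: Q = 105.230.
dQ/dI = 41.8/I = 0.002702 at this income.
η = (dQ/dI)·(I/Q) = 0.002702 × (15470/105.230) = 0.40.

0.40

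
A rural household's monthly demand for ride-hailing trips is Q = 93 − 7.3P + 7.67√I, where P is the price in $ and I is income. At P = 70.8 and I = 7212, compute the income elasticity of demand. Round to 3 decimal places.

1.431

At P = 70.8, I = 7212: Q = 227.523.
Holding P constant, ∂Q/∂I = 7.67/(2√I) = 0.0451583.
η_I = (∂Q/∂I)·(I/Q) = 0.0451583 × (7212/227.523) = 1.431.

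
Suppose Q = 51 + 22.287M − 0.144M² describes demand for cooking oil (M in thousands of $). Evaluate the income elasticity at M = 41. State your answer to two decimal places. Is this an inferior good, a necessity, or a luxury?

At M = 41: Q = 722.7030.
dQ/dM = 22.287 − 0.288M = 10.47900.
η = (dQ/dM)·(M/Q) = 10.47900 × (41/722.7030) = 0.59.
0 < η < 1 ⇒ necessity.

0.59 (necessity)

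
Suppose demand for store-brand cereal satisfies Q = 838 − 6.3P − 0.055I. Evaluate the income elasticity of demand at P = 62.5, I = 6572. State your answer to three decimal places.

At P = 62.5, I = 6572: Q = 82.790.
Holding P constant, ∂Q/∂I = −0.055.
η_I = (∂Q/∂I)·(I/Q) = -0.055 × (6572/82.790) = -4.366.

-4.366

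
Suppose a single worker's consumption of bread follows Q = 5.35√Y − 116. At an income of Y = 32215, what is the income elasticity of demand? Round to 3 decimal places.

At Y = 32215: Q = 844.247.
dQ/dY = 5.35/(2√Y) = 0.0149037 at this income.
η = (dQ/dY)·(Y/Q) = 0.0149037 × (32215/844.247) = 0.569.

0.569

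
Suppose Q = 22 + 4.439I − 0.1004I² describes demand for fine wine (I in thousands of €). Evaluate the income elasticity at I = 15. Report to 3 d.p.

0.324

At I = 15: Q = 65.9950.
dQ/dI = 4.439 − 0.2008I = 1.42700.
η = (dQ/dI)·(I/Q) = 1.42700 × (15/65.9950) = 0.324.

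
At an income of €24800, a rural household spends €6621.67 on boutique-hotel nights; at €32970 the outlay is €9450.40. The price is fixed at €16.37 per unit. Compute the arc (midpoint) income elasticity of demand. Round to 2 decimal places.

1.24

With a constant price, Q₁ = 6621.67/16.37 = 404.500 and Q₂ = 9450.40/16.37 = 577.300 (equivalently, work directly with expenditure since P cancels).
Midpoint %ΔQ = (9450.40 − 6621.67)/8036.04 = 0.35201; midpoint %ΔI = (32970 − 24800)/28885 = 0.28285.
η = 0.35201 / 0.28285 = 1.24.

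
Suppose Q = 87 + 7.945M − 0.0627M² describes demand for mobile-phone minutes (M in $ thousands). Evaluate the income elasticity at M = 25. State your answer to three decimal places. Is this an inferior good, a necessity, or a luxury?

At M = 25: Q = 246.4375.
dQ/dM = 7.945 − 0.1254M = 4.81000.
η = (dQ/dM)·(M/Q) = 4.81000 × (25/246.4375) = 0.488.
0 < η < 1 ⇒ necessity.

0.488 (necessity)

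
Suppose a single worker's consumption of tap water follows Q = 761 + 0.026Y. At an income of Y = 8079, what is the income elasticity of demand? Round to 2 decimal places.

At Y = 8079: Q = 971.054.
dQ/dY = 0.026.
η = (dQ/dY)·(Y/Q) = 0.026 × (8079/971.054) = 0.22.

0.22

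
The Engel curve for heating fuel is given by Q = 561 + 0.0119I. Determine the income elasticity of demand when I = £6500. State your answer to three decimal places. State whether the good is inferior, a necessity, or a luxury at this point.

At I = 6500: Q = 638.350.
dQ/dI = 0.0119.
η = (dQ/dI)·(I/Q) = 0.0119 × (6500/638.350) = 0.121.
Since 0 < η < 1, the good is a necessity.

0.121 (necessity)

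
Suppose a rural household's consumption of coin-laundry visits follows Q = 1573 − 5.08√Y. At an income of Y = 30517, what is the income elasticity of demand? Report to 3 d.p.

At Y = 30517: Q = 685.569.
dQ/dY = -5.08/(2√Y) = -0.0145399 at this income.
η = (dQ/dY)·(Y/Q) = -0.0145399 × (30517/685.569) = -0.647.

-0.647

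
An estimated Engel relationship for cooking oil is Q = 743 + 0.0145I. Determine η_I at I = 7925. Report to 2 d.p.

0.13

At I = 7925: Q = 857.913.
dQ/dI = 0.0145.
η = (dQ/dI)·(I/Q) = 0.0145 × (7925/857.913) = 0.13.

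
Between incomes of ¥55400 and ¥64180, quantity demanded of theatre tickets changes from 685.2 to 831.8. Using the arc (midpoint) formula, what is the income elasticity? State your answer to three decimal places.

ΔQ = 831.8 − 685.2 = 146.6; midpoint Q̄ = (685.2 + 831.8)/2 = 758.5.
ΔI = 64180 − 55400 = 8780; midpoint Ī = (55400 + 64180)/2 = 59790.
η = (ΔQ/Q̄) ÷ (ΔI/Ī) = (146.6/758.5) ÷ (8780/59790) = 1.316.

1.316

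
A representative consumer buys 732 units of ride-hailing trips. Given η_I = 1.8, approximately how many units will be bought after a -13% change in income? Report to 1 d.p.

%ΔQ ≈ η × %ΔI = 1.8 × (-13%) = -23.4%.
New Q ≈ 732 × (1 − 0.234) = 560.7.

560.7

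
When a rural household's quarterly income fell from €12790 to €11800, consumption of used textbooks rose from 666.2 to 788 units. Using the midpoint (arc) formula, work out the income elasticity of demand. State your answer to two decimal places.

ΔQ = 788 − 666.2 = 121.8; midpoint Q̄ = (666.2 + 788)/2 = 727.1.
ΔI = 11800 − 12790 = -990; midpoint Ī = (12790 + 11800)/2 = 12295.
η = (ΔQ/Q̄) ÷ (ΔI/Ī) = (121.8/727.1) ÷ (-990/12295) = -2.08.

-2.08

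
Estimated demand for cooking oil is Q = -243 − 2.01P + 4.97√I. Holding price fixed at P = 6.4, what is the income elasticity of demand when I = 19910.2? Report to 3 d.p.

At P = 6.4, I = 19910.2: Q = 445.420.
Holding P constant, ∂Q/∂I = 4.97/(2√I) = 0.0176112.
η_I = (∂Q/∂I)·(I/Q) = 0.0176112 × (19910.2/445.420) = 0.787.

0.787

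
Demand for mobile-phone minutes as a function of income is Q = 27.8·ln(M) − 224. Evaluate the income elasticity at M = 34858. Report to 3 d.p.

At M = 34858: Q = 66.761.
dQ/dM = 27.8/M = 0.000797521 at this income.
η = (dQ/dM)·(M/Q) = 0.000797521 × (34858/66.761) = 0.416.

0.416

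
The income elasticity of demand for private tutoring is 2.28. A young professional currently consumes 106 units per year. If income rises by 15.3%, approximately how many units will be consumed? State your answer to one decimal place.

%ΔQ ≈ η × %ΔI = 2.28 × 15.3% = 34.884%.
New Q ≈ 106 × (1 + 0.34884) = 143.0.

143.0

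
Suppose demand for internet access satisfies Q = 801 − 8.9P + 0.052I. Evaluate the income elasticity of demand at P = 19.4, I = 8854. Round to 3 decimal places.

At P = 19.4, I = 8854: Q = 1088.748.
Holding P constant, ∂Q/∂I = 0.052.
η_I = (∂Q/∂I)·(I/Q) = 0.052 × (8854/1088.748) = 0.423.

0.423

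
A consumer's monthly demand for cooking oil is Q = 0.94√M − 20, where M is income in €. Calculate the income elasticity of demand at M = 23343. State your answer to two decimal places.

At M = 23343: Q = 123.617.
dQ/dM = 0.94/(2√M) = 0.00307624 at this income.
η = (dQ/dM)·(M/Q) = 0.00307624 × (23343/123.617) = 0.58.

0.58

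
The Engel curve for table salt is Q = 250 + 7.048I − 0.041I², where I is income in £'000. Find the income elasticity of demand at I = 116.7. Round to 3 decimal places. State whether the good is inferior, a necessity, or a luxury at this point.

At I = 116.7: Q = 514.1271.
dQ/dI = 7.048 − 0.082I = -2.52140.
η = (dQ/dI)·(I/Q) = -2.52140 × (116.7/514.1271) = -0.572.
η < 0 ⇒ inferior good.

-0.572 (inferior good)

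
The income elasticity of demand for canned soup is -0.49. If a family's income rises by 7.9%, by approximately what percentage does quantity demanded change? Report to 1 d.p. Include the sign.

-3.9%

%ΔQ ≈ η × %ΔI = -0.49 × 7.9% = -3.9%.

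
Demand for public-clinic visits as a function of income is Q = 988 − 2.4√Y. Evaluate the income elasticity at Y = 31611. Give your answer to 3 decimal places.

At Y = 31611: Q = 561.292.
dQ/dY = -2.4/(2√Y) = -0.00674935 at this income.
η = (dQ/dY)·(Y/Q) = -0.00674935 × (31611/561.292) = -0.380.

-0.380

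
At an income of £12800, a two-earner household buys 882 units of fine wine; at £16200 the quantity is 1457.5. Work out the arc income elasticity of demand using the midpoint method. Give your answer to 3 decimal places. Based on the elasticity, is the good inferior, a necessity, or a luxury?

ΔQ = 1457.5 − 882 = 575.5; midpoint Q̄ = (882 + 1457.5)/2 = 1169.75.
ΔI = 16200 − 12800 = 3400; midpoint Ī = (12800 + 16200)/2 = 14500.
η = (ΔQ/Q̄) ÷ (ΔI/Ī) = (575.5/1169.75) ÷ (3400/14500) = 2.098.
η > 1 ⇒ luxury.

2.098 (luxury)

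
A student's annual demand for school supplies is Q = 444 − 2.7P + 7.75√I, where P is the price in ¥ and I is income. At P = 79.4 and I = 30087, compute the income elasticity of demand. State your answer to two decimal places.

0.43

At P = 79.4, I = 30087: Q = 1573.904.
Holding P constant, ∂Q/∂I = 7.75/(2√I) = 0.02234.
η_I = (∂Q/∂I)·(I/Q) = 0.02234 × (30087/1573.904) = 0.43.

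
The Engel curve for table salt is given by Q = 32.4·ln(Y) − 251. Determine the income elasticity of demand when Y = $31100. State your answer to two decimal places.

0.38

At Y = 31100: Q = 84.177.
dQ/dY = 32.4/Y = 0.0010418 at this income.
η = (dQ/dY)·(Y/Q) = 0.0010418 × (31100/84.177) = 0.38.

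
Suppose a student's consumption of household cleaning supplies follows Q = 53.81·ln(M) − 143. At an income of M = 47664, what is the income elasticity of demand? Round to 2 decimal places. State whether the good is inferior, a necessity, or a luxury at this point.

At M = 47664: Q = 436.638.
dQ/dM = 53.81/M = 0.00112894 at this income.
η = (dQ/dM)·(M/Q) = 0.00112894 × (47664/436.638) = 0.12.
Since 0 < η < 1, the good is a necessity.

0.12 (necessity)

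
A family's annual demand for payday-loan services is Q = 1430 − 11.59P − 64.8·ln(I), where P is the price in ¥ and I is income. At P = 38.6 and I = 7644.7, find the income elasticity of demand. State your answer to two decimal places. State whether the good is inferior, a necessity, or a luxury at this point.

At P = 38.6, I = 7644.7: Q = 403.199.
Holding P constant, ∂Q/∂I = -64.8/I = -0.00847646.
η_I = (∂Q/∂I)·(I/Q) = -0.00847646 × (7644.7/403.199) = -0.16.
Since η < 0, this is an inferior good.

-0.16 (inferior good)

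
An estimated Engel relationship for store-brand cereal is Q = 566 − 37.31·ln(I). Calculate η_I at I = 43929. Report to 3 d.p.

At I = 43929: Q = 167.144.
dQ/dI = -37.31/I = -0.000849325 at this income.
η = (dQ/dI)·(I/Q) = -0.000849325 × (43929/167.144) = -0.223.

-0.223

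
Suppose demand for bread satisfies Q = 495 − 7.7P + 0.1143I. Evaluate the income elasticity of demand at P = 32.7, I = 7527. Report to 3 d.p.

0.780

At P = 32.7, I = 7527: Q = 1103.546.
Holding P constant, ∂Q/∂I = 0.1143.
η_I = (∂Q/∂I)·(I/Q) = 0.1143 × (7527/1103.546) = 0.780.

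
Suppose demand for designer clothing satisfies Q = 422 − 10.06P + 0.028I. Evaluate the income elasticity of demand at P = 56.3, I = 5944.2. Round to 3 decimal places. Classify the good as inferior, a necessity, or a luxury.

7.545 (luxury)

At P = 56.3, I = 5944.2: Q = 22.060.
Holding P constant, ∂Q/∂I = 0.028.
η_I = (∂Q/∂I)·(I/Q) = 0.028 × (5944.2/22.060) = 7.545.
Since η > 1, this is a luxury.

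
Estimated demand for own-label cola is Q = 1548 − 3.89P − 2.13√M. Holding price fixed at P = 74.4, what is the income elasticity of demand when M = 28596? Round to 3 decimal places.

At P = 74.4, M = 28596: Q = 898.394.
Holding P constant, ∂Q/∂M = -2.13/(2√M) = -0.00629792.
η_M = (∂Q/∂M)·(M/Q) = -0.00629792 × (28596/898.394) = -0.200.

-0.200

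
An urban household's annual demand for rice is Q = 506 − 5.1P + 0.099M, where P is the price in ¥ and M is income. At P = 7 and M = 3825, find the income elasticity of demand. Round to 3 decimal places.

At P = 7, M = 3825: Q = 848.975.
Holding P constant, ∂Q/∂M = 0.099.
η_M = (∂Q/∂M)·(M/Q) = 0.099 × (3825/848.975) = 0.446.

0.446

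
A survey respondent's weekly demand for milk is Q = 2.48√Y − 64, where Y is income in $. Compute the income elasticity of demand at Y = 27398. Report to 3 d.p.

At Y = 27398: Q = 346.498.
dQ/dY = 2.48/(2√Y) = 0.00749139 at this income.
η = (dQ/dY)·(Y/Q) = 0.00749139 × (27398/346.498) = 0.592.

0.592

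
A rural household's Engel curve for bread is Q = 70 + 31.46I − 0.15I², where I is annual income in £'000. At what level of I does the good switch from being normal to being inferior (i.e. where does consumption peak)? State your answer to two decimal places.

104.87

dQ/dI = 31.46 − 0.3I.
The good is inferior where dQ/dI < 0. Setting dQ/dI = 0 gives I = 31.46 / 0.3 = 104.87.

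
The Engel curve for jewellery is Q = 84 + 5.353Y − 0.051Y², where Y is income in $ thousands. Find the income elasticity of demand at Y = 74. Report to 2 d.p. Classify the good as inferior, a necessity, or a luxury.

-0.81 (inferior good)

At Y = 74: Q = 200.8460.
dQ/dY = 5.353 − 0.102Y = -2.19500.
η = (dQ/dY)·(Y/Q) = -2.19500 × (74/200.8460) = -0.81.
η < 0 ⇒ inferior good.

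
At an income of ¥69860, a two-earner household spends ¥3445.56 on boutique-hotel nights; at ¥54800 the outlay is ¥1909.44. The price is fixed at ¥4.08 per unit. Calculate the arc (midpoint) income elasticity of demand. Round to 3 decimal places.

2.374

With a constant price, Q₁ = 3445.56/4.08 = 844.500 and Q₂ = 1909.44/4.08 = 468.000 (equivalently, work directly with expenditure since P cancels).
Midpoint %ΔQ = (1909.44 − 3445.56)/2677.50 = -0.57371; midpoint %ΔI = (54800 − 69860)/62330 = -0.24162.
η = -0.57371 / -0.24162 = 2.374.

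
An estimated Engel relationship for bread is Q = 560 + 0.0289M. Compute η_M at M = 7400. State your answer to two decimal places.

0.28

At M = 7400: Q = 773.860.
dQ/dM = 0.0289.
η = (dQ/dM)·(M/Q) = 0.0289 × (7400/773.860) = 0.28.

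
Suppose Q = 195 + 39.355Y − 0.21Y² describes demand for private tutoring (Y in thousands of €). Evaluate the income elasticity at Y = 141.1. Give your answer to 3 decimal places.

-1.792

At Y = 141.1: Q = 1567.0564.
dQ/dY = 39.355 − 0.42Y = -19.90700.
η = (dQ/dY)·(Y/Q) = -19.90700 × (141.1/1567.0564) = -1.792.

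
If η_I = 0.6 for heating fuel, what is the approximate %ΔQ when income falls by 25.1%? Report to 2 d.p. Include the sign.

%ΔQ ≈ η × %ΔI = 0.6 × (-25.1%) = -15.06%.

-15.06%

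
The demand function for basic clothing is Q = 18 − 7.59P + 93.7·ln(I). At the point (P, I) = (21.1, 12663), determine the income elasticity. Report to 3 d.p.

At P = 21.1, I = 12663: Q = 742.982.
Holding P constant, ∂Q/∂I = 93.7/I = 0.00739951.
η_I = (∂Q/∂I)·(I/Q) = 0.00739951 × (12663/742.982) = 0.126.

0.126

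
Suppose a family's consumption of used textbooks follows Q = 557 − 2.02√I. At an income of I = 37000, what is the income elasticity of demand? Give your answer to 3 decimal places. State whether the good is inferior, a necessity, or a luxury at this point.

-1.153 (inferior good)

At I = 37000: Q = 168.445.
dQ/dI = -2.02/(2√I) = -0.00525074 at this income.
η = (dQ/dI)·(I/Q) = -0.00525074 × (37000/168.445) = -1.153.
Since η < 0, the good is an inferior good.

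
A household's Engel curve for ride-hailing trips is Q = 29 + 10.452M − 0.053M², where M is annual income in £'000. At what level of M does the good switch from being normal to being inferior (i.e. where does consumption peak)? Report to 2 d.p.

98.60

dQ/dM = 10.452 − 0.106M.
The good is inferior where dQ/dM < 0. Setting dQ/dM = 0 gives M = 10.452 / 0.106 = 98.60.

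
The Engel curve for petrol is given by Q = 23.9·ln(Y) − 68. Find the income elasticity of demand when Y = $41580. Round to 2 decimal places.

At Y = 41580: Q = 186.185.
dQ/dY = 23.9/Y = 0.000574796 at this income.
η = (dQ/dY)·(Y/Q) = 0.000574796 × (41580/186.185) = 0.13.

0.13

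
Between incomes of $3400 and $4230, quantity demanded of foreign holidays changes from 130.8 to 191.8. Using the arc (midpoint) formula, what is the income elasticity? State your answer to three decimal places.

1.738

ΔQ = 191.8 − 130.8 = 61; midpoint Q̄ = (130.8 + 191.8)/2 = 161.3.
ΔI = 4230 − 3400 = 830; midpoint Ī = (3400 + 4230)/2 = 3815.
η = (ΔQ/Q̄) ÷ (ΔI/Ī) = (61/161.3) ÷ (830/3815) = 1.738.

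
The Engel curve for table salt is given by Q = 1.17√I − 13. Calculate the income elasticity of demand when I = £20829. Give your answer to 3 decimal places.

0.542

At I = 20829: Q = 155.857.
dQ/dI = 1.17/(2√I) = 0.00405342 at this income.
η = (dQ/dI)·(I/Q) = 0.00405342 × (20829/155.857) = 0.542.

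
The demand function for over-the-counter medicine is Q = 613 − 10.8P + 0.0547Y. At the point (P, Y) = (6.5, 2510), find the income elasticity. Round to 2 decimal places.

At P = 6.5, Y = 2510: Q = 680.097.
Holding P constant, ∂Q/∂Y = 0.0547.
η_Y = (∂Q/∂Y)·(Y/Q) = 0.0547 × (2510/680.097) = 0.20.

0.20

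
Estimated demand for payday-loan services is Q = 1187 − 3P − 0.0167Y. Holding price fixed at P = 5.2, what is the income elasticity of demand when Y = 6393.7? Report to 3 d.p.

At P = 5.2, Y = 6393.7: Q = 1064.625.
Holding P constant, ∂Q/∂Y = −0.0167.
η_Y = (∂Q/∂Y)·(Y/Q) = -0.0167 × (6393.7/1064.625) = -0.100.

-0.100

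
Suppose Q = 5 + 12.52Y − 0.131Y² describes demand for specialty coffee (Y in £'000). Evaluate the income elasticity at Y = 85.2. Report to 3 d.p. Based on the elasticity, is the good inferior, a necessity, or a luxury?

-6.915 (inferior good)

At Y = 85.2: Q = 120.7698.
dQ/dY = 12.52 − 0.262Y = -9.80240.
η = (dQ/dY)·(Y/Q) = -9.80240 × (85.2/120.7698) = -6.915.
η < 0 ⇒ inferior good.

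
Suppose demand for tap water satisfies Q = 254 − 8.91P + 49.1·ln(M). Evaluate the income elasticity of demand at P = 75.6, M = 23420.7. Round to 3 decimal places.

0.660

At P = 75.6, M = 23420.7: Q = 74.418.
Holding P constant, ∂Q/∂M = 49.1/M = 0.00209644.
η_M = (∂Q/∂M)·(M/Q) = 0.00209644 × (23420.7/74.418) = 0.660.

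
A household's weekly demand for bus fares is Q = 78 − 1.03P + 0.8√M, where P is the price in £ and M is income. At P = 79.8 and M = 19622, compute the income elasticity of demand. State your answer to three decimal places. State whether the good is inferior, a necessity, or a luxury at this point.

At P = 79.8, M = 19622: Q = 107.869.
Holding P constant, ∂Q/∂M = 0.8/(2√M) = 0.00285554.
η_M = (∂Q/∂M)·(M/Q) = 0.00285554 × (19622/107.869) = 0.519.
Since 0 < η < 1, this is a necessity.

0.519 (necessity)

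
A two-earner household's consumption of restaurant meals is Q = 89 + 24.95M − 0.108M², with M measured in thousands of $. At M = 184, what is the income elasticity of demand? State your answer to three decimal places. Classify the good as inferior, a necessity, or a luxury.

At M = 184: Q = 1023.3520.
dQ/dM = 24.95 − 0.216M = -14.79400.
η = (dQ/dM)·(M/Q) = -14.79400 × (184/1023.3520) = -2.660.
η < 0 ⇒ inferior good.

-2.660 (inferior good)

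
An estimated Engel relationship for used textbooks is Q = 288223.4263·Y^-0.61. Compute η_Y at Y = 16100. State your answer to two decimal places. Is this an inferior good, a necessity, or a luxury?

-0.61 (inferior good)

For Q = A·Y^β the income elasticity is constant and equal to β.
Here β = -0.61, so η = -0.61.
Since η < 0, the good is an inferior good.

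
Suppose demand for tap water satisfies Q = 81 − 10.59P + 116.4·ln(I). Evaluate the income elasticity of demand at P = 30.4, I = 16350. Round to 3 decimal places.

0.131

At P = 30.4, I = 16350: Q = 888.375.
Holding P constant, ∂Q/∂I = 116.4/I = 0.00711927.
η_I = (∂Q/∂I)·(I/Q) = 0.00711927 × (16350/888.375) = 0.131.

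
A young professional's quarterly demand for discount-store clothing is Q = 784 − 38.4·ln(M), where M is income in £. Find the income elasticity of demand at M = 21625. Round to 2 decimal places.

At M = 21625: Q = 400.706.
dQ/dM = -38.4/M = -0.00177572 at this income.
η = (dQ/dM)·(M/Q) = -0.00177572 × (21625/400.706) = -0.10.

-0.10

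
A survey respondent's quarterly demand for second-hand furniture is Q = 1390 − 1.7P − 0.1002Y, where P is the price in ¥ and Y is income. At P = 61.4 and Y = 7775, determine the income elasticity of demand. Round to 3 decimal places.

At P = 61.4, Y = 7775: Q = 506.565.
Holding P constant, ∂Q/∂Y = −0.1002.
η_Y = (∂Q/∂Y)·(Y/Q) = -0.1002 × (7775/506.565) = -1.538.

-1.538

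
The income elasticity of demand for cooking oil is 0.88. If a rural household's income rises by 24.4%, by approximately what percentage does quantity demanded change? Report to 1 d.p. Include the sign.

21.5%

%ΔQ ≈ η × %ΔI = 0.88 × 24.4% = 21.5%.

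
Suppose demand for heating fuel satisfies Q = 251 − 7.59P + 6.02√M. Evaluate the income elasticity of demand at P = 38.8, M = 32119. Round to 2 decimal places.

At P = 38.8, M = 32119: Q = 1035.399.
Holding P constant, ∂Q/∂M = 6.02/(2√M) = 0.0167952.
η_M = (∂Q/∂M)·(M/Q) = 0.0167952 × (32119/1035.399) = 0.52.

0.52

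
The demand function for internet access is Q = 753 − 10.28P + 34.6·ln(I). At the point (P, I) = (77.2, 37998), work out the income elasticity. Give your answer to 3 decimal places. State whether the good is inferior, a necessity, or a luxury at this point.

At P = 77.2, I = 37998: Q = 324.251.
Holding P constant, ∂Q/∂I = 34.6/I = 0.000910574.
η_I = (∂Q/∂I)·(I/Q) = 0.000910574 × (37998/324.251) = 0.107.
Since 0 < η < 1, this is a necessity.

0.107 (necessity)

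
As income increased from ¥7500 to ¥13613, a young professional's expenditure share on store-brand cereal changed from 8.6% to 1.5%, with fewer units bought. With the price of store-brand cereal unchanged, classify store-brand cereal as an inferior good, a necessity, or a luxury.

inferior good

Quantity demanded falls as income rises, so η < 0.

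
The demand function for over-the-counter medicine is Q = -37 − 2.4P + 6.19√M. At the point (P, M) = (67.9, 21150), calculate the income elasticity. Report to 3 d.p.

0.643

At P = 67.9, M = 21150: Q = 700.254.
Holding P constant, ∂Q/∂M = 6.19/(2√M) = 0.0212817.
η_M = (∂Q/∂M)·(M/Q) = 0.0212817 × (21150/700.254) = 0.643.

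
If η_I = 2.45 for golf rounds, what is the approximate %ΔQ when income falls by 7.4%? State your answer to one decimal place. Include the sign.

%ΔQ ≈ η × %ΔI = 2.45 × (-7.4%) = -18.1%.

-18.1%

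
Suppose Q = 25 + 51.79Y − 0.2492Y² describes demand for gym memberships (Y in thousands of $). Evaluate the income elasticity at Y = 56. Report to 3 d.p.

0.624

At Y = 56: Q = 2143.7488.
dQ/dY = 51.79 − 0.4984Y = 23.87960.
η = (dQ/dY)·(Y/Q) = 23.87960 × (56/2143.7488) = 0.624.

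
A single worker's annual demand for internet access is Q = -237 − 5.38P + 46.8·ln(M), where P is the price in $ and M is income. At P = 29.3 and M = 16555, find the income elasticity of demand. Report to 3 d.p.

At P = 29.3, M = 16555: Q = 60.002.
Holding P constant, ∂Q/∂M = 46.8/M = 0.00282694.
η_M = (∂Q/∂M)·(M/Q) = 0.00282694 × (16555/60.002) = 0.780.

0.780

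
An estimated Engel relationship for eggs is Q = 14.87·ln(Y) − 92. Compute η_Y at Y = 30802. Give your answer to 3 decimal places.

0.241

At Y = 30802: Q = 61.686.
dQ/dY = 14.87/Y = 0.000482761 at this income.
η = (dQ/dY)·(Y/Q) = 0.000482761 × (30802/61.686) = 0.241.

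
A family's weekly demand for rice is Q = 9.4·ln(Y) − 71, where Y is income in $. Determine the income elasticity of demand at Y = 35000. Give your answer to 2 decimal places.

0.34

At Y = 35000: Q = 27.353.
dQ/dY = 9.4/Y = 0.000268571 at this income.
η = (dQ/dY)·(Y/Q) = 0.000268571 × (35000/27.353) = 0.34.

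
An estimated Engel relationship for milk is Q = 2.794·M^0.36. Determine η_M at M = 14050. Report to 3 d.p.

0.360

For Q = A·M^β the income elasticity is constant and equal to β.
Here β = 0.36, so η = 0.360.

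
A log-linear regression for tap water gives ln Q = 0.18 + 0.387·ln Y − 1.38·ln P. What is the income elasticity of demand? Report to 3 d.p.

0.387

In a log-linear demand, the coefficient on ln Y is the income elasticity.
So η = 0.387.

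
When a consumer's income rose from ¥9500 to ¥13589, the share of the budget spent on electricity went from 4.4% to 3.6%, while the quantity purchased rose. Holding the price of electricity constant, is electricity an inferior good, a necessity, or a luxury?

Quantity rises but the budget share falls as income rises, so 0 < η < 1.

necessity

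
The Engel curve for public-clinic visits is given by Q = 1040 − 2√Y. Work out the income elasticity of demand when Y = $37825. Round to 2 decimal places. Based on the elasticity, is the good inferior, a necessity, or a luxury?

-0.30 (inferior good)

At Y = 37825: Q = 651.027.
dQ/dY = -2/(2√Y) = -0.00514174 at this income.
η = (dQ/dY)·(Y/Q) = -0.00514174 × (37825/651.027) = -0.30.
Since η < 0, the good is an inferior good.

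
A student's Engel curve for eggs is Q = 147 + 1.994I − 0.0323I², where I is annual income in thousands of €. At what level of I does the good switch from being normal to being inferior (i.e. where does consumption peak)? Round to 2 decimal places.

dQ/dI = 1.994 − 0.0646I.
The good is inferior where dQ/dI < 0. Setting dQ/dI = 0 gives I = 1.994 / 0.0646 = 30.87.

30.87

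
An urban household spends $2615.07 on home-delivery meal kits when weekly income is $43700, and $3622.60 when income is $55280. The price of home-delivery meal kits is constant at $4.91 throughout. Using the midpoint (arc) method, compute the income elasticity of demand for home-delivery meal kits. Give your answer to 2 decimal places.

With a constant price, Q₁ = 2615.07/4.91 = 532.601 and Q₂ = 3622.60/4.91 = 737.800 (equivalently, work directly with expenditure since P cancels).
Midpoint %ΔQ = (3622.60 − 2615.07)/3118.84 = 0.32305; midpoint %ΔI = (55280 − 43700)/49490 = 0.23399.
η = 0.32305 / 0.23399 = 1.38.

1.38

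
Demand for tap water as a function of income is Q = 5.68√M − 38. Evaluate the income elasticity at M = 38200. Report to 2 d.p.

0.52

At M = 38200: Q = 1072.146.
dQ/dM = 5.68/(2√M) = 0.0145307 at this income.
η = (dQ/dM)·(M/Q) = 0.0145307 × (38200/1072.146) = 0.52.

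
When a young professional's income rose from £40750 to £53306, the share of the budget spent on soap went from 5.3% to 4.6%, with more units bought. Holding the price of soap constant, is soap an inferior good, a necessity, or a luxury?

Quantity rises but the budget share falls as income rises, so 0 < η < 1.

necessity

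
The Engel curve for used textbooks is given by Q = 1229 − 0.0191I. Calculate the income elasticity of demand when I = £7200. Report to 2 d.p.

At I = 7200: Q = 1091.480.
dQ/dI = −0.0191.
η = (dQ/dI)·(I/Q) = -0.0191 × (7200/1091.480) = -0.13.

-0.13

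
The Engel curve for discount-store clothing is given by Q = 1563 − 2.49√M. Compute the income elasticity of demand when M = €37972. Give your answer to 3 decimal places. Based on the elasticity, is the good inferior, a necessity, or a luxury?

At M = 37972: Q = 1077.789.
dQ/dM = -2.49/(2√M) = -0.00638907 at this income.
η = (dQ/dM)·(M/Q) = -0.00638907 × (37972/1077.789) = -0.225.
Since η < 0, the good is an inferior good.

-0.225 (inferior good)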